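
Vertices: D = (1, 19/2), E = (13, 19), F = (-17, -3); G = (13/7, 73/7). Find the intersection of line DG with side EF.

(3, 35/3)

Barycentric coordinates of G with respect to DEF: (4/7, 2/7, 1/7).
On side EF the D-coordinate is zero; dropping G's D-weight 4/7 and renormalizing the remaining 2/7 : 1/7 gives weights 2/3, 1/3 on E, F.
H = (2/3)·(13, 19) + (1/3)·(-17, -3) = (3, 35/3).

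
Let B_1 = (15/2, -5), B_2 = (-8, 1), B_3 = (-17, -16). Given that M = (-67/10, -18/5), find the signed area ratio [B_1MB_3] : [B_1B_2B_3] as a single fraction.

[B_1B_2B_3] = ½·((15/2)·(1−(-16)) + (-8)·(-16−(-5)) + (-17)·(-5−1)) = ½·(255/2 + 88 + 102) = 635/4.
[B_1MB_3] = ½·((15/2)·(-18/5−(-16)) + (-67/10)·(-16−(-5)) + (-17)·(-5−(-18/5))) = ½·(93 + 737/10 + 119/5) = 381/4, so the ratio is (381/4)/(635/4) = 3/5.

3/5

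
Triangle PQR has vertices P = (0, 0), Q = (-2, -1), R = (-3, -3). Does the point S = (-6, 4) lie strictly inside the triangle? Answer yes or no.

no

Barycentric coordinates of S: (-13/3, 10, -14/3).
The three coordinates are negative, positive, negative; a point is interior exactly when all three are positive.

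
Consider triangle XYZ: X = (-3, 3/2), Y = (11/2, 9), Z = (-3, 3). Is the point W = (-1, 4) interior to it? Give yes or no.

Barycentric coordinates of W: (14/51, 4/17, 25/51).
The three coordinates are positive, positive, positive; a point is interior exactly when all three are positive.

yes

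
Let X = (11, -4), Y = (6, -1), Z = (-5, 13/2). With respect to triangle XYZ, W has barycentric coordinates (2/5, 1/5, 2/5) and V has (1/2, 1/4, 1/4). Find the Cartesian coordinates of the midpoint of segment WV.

Barycentric coordinates of the midpoint are the average: (9/20, 9/40, 13/40).
Converting: (9/20)·X + (9/40)·Y + (13/40)·Z = (187/40, 7/80).

(187/40, 7/80)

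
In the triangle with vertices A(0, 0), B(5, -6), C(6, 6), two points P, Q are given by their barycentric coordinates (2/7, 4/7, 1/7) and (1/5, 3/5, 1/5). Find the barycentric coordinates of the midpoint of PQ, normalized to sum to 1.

(17/70, 41/70, 6/35)

Since both coordinate triples sum to 1, the midpoint's barycentrics are the componentwise average.
(2/7+1/5)/2 = 17/70; similarly 41/70 and 6/35.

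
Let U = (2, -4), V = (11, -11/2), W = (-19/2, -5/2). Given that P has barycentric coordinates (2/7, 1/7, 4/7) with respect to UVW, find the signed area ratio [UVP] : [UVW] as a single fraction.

The signed ratio [UVP]/[UVW] equals the barycentric coordinate of P at vertex W, which is 4/7.

4/7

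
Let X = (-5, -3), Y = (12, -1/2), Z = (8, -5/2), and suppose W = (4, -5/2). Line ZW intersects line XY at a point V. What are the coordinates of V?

(-8/5, -5/2)

Barycentric coordinates of W with respect to XYZ: (1/3, 1/12, 7/12).
On side XY the Z-coordinate is zero; dropping W's Z-weight 7/12 and renormalizing the remaining 1/3 : 1/12 gives weights 4/5, 1/5 on X, Y.
V = (4/5)·(-5, -3) + (1/5)·(12, -1/2) = (-8/5, -5/2).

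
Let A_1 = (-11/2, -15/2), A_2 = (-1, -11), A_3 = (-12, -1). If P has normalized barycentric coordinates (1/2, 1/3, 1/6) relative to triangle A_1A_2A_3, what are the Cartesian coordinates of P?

(-61/12, -91/12)

P = (1/2)·A_1 + (1/3)·A_2 + (1/6)·A_3.
x-coordinate: (1/2)·(-11/2) + (1/3)·(-1) + (1/6)·(-12) = -61/12.
y-coordinate: (1/2)·(-15/2) + (1/3)·(-11) + (1/6)·(-1) = -91/12.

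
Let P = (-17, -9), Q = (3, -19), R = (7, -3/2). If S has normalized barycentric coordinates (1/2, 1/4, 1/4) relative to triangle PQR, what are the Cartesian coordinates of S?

(-6, -77/8)

S = (1/2)·P + (1/4)·Q + (1/4)·R.
x-coordinate: (1/2)·(-17) + (1/4)·3 + (1/4)·7 = -6.
y-coordinate: (1/2)·(-9) + (1/4)·(-19) + (1/4)·(-3/2) = -77/8.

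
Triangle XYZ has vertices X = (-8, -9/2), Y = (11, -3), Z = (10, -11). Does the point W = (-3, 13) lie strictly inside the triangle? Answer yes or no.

no

Barycentric coordinates of W: (256/301, 695/301, -650/301).
The three coordinates are positive, positive, negative; a point is interior exactly when all three are positive.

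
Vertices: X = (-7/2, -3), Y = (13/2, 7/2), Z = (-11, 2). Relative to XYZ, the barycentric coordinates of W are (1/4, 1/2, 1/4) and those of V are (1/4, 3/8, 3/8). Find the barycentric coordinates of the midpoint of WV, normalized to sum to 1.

Since both coordinate triples sum to 1, the midpoint's barycentrics are the componentwise average.
(1/4+1/4)/2 = 1/4; similarly 7/16 and 5/16.

(1/4, 7/16, 5/16)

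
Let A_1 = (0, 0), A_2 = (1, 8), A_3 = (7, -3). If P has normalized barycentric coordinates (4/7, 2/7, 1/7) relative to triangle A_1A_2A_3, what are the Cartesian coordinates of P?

P = (4/7)·A_1 + (2/7)·A_2 + (1/7)·A_3.
x-coordinate: (4/7)·0 + (2/7)·1 + (1/7)·7 = 9/7.
y-coordinate: (4/7)·0 + (2/7)·8 + (1/7)·(-3) = 13/7.

(9/7, 13/7)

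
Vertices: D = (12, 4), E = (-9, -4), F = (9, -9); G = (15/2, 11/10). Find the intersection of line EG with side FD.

(93/8, 19/8)

Barycentric coordinates of G with respect to DEF: (7/10, 1/5, 1/10).
On side FD the E-coordinate is zero; dropping G's E-weight 1/5 and renormalizing the remaining 1/10 : 7/10 gives weights 1/8, 7/8 on F, D.
H = (1/8)·(9, -9) + (7/8)·(12, 4) = (93/8, 19/8).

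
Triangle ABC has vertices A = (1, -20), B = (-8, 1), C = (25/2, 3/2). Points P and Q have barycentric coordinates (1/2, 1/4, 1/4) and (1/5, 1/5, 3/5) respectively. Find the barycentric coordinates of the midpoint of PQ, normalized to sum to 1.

(7/20, 9/40, 17/40)

Since both coordinate triples sum to 1, the midpoint's barycentrics are the componentwise average.
(1/2+1/5)/2 = 7/20; similarly 9/40 and 17/40.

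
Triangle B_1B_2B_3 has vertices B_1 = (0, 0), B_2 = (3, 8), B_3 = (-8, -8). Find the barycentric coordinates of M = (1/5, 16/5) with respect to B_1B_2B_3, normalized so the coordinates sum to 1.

(1/5, 3/5, 1/5)

Signed area of the reference triangle: [B_1B_2B_3] = ½·(0·(8−(-8)) + 3·(-8−0) + (-8)·(0−8)) = ½·(0 − 24 + 64) = 20.
[MB_2B_3] = ½·((1/5)·(8−(-8)) + 3·(-8−(16/5)) + (-8)·(16/5−8)) = ½·(16/5 − 168/5 + 192/5) = 4, so the B_1-coordinate is 4/20 = 1/5.
[B_1MB_3] = ½·(0·(16/5−(-8)) + (1/5)·(-8−0) + (-8)·(0−(16/5))) = ½·(0 − 8/5 + 128/5) = 12, so the B_2-coordinate is 3/5.
[B_1B_2M] = ½·(0·(8−(16/5)) + 3·(16/5−0) + (1/5)·(0−8)) = ½·(0 + 48/5 − 8/5) = 4, so the B_3-coordinate is 1/5.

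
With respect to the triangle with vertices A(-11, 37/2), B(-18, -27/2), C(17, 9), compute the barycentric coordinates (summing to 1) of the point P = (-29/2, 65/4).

(1, 1/10, -1/10)

Signed area of the reference triangle: [ABC] = ½·((-11)·(-27/2−9) + (-18)·(9−(37/2)) + 17·(37/2−(-27/2))) = ½·(495/2 + 171 + 544) = 1925/4.
[PBC] = ½·((-29/2)·(-27/2−9) + (-18)·(9−(65/4)) + 17·(65/4−(-27/2))) = ½·(1305/4 + 261/2 + 2023/4) = 1925/4, so the A-coordinate is (1925/4)/(1925/4) = 1.
[APC] = ½·((-11)·(65/4−9) + (-29/2)·(9−(37/2)) + 17·(37/2−(65/4))) = ½·(-319/4 + 551/4 + 153/4) = 385/8, so the B-coordinate is 1/10.
[ABP] = ½·((-11)·(-27/2−(65/4)) + (-18)·(65/4−(37/2)) + (-29/2)·(37/2−(-27/2))) = ½·(1309/4 + 81/2 − 464) = -385/8, so the C-coordinate is -1/10.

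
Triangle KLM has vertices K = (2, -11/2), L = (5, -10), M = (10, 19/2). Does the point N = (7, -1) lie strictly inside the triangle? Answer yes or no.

yes

Barycentric coordinates of N: (2/27, 13/27, 4/9).
The three coordinates are positive, positive, positive; a point is interior exactly when all three are positive.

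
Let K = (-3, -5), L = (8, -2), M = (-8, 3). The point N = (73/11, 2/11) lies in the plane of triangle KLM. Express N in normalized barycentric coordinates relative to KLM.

(-3/11, 1, 3/11)

Signed area of the reference triangle: [KLM] = ½·((-3)·(-2−3) + 8·(3−(-5)) + (-8)·(-5−(-2))) = ½·(15 + 64 + 24) = 103/2.
[NLM] = ½·((73/11)·(-2−3) + 8·(3−(2/11)) + (-8)·(2/11−(-2))) = ½·(-365/11 + 248/11 − 192/11) = -309/22, so the K-coordinate is (-309/22)/(103/2) = -3/11.
[KNM] = ½·((-3)·(2/11−3) + (73/11)·(3−(-5)) + (-8)·(-5−(2/11))) = ½·(93/11 + 584/11 + 456/11) = 103/2, so the L-coordinate is 1.
[KLN] = ½·((-3)·(-2−(2/11)) + 8·(2/11−(-5)) + (73/11)·(-5−(-2))) = ½·(72/11 + 456/11 − 219/11) = 309/22, so the M-coordinate is 3/11.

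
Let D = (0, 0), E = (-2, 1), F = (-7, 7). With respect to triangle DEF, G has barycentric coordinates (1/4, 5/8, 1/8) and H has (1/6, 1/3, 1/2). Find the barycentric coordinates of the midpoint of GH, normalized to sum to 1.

(5/24, 23/48, 5/16)

Since both coordinate triples sum to 1, the midpoint's barycentrics are the componentwise average.
(1/4+1/6)/2 = 5/24; similarly 23/48 and 5/16.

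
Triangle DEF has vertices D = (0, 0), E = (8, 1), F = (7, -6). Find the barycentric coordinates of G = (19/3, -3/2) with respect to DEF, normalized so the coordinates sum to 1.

Signed area of the reference triangle: [DEF] = ½·(0·(1−(-6)) + 8·(-6−0) + 7·(0−1)) = ½·(0 − 48 − 7) = -55/2.
[GEF] = ½·((19/3)·(1−(-6)) + 8·(-6−(-3/2)) + 7·(-3/2−1)) = ½·(133/3 − 36 − 35/2) = -55/12, so the D-coordinate is (-55/12)/(-55/2) = 1/6.
[DGF] = ½·(0·(-3/2−(-6)) + (19/3)·(-6−0) + 7·(0−(-3/2))) = ½·(0 − 38 + 21/2) = -55/4, so the E-coordinate is 1/2.
[DEG] = ½·(0·(1−(-3/2)) + 8·(-3/2−0) + (19/3)·(0−1)) = ½·(0 − 12 − 19/3) = -55/6, so the F-coordinate is 1/3.

(1/6, 1/2, 1/3)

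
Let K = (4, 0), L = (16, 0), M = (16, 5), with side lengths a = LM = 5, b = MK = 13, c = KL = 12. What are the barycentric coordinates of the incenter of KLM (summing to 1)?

The incenter has barycentric coordinates proportional to the opposite side lengths: (5 : 13 : 12).
Normalizing by 5+13+12 = 30 gives (1/6, 13/30, 2/5).

(1/6, 13/30, 2/5)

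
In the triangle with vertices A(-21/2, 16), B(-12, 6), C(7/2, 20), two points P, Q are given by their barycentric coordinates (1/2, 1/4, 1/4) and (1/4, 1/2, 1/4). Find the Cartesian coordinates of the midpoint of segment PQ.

Barycentric coordinates of the midpoint are the average: (3/8, 3/8, 1/4).
Converting: (3/8)·A + (3/8)·B + (1/4)·C = (-121/16, 53/4).

(-121/16, 53/4)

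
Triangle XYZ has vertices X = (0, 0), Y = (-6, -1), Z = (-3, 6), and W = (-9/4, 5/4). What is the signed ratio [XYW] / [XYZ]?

[XYZ] = ½·(0·(-1−6) + (-6)·(6−0) + (-3)·(0−(-1))) = ½·(0 − 36 − 3) = -39/2.
[XYW] = ½·(0·(-1−(5/4)) + (-6)·(5/4−0) + (-9/4)·(0−(-1))) = ½·(0 − 15/2 − 9/4) = -39/8, so the ratio is (-39/8)/(-39/2) = 1/4.

1/4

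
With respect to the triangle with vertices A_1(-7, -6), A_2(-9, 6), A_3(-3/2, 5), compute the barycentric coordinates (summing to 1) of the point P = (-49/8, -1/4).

Signed area of the reference triangle: [A_1A_2A_3] = ½·((-7)·(6−5) + (-9)·(5−(-6)) + (-3/2)·(-6−6)) = ½·(-7 − 99 + 18) = -44.
[PA_2A_3] = ½·((-49/8)·(6−5) + (-9)·(5−(-1/4)) + (-3/2)·(-1/4−6)) = ½·(-49/8 − 189/4 + 75/8) = -22, so the A_1-coordinate is (-22)/(-44) = 1/2.
[A_1PA_3] = ½·((-7)·(-1/4−5) + (-49/8)·(5−(-6)) + (-3/2)·(-6−(-1/4))) = ½·(147/4 − 539/8 + 69/8) = -11, so the A_2-coordinate is 1/4.
[A_1A_2P] = ½·((-7)·(6−(-1/4)) + (-9)·(-1/4−(-6)) + (-49/8)·(-6−6)) = ½·(-175/4 − 207/4 + 147/2) = -11, so the A_3-coordinate is 1/4.

(1/2, 1/4, 1/4)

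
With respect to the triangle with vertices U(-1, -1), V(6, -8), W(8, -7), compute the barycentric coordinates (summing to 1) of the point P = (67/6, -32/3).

(-1/2, 2/3, 5/6)

Signed area of the reference triangle: [UVW] = ½·((-1)·(-8−(-7)) + 6·(-7−(-1)) + 8·(-1−(-8))) = ½·(1 − 36 + 56) = 21/2.
[PVW] = ½·((67/6)·(-8−(-7)) + 6·(-7−(-32/3)) + 8·(-32/3−(-8))) = ½·(-67/6 + 22 − 64/3) = -21/4, so the U-coordinate is (-21/4)/(21/2) = -1/2.
[UPW] = ½·((-1)·(-32/3−(-7)) + (67/6)·(-7−(-1)) + 8·(-1−(-32/3))) = ½·(11/3 − 67 + 232/3) = 7, so the V-coordinate is 2/3.
[UVP] = ½·((-1)·(-8−(-32/3)) + 6·(-32/3−(-1)) + (67/6)·(-1−(-8))) = ½·(-8/3 − 58 + 469/6) = 35/4, so the W-coordinate is 5/6.
Check: -1/2 + 2/3 + 5/6 = 1.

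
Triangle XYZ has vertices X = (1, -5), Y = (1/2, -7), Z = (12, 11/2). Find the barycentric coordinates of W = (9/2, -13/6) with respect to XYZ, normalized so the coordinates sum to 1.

Signed area of the reference triangle: [XYZ] = ½·(1·(-7−(11/2)) + (1/2)·(11/2−(-5)) + 12·(-5−(-7))) = ½·(-25/2 + 21/4 + 24) = 67/8.
[WYZ] = ½·((9/2)·(-7−(11/2)) + (1/2)·(11/2−(-13/6)) + 12·(-13/6−(-7))) = ½·(-225/4 + 23/6 + 58) = 67/24, so the X-coordinate is (67/24)/(67/8) = 1/3.
[XWZ] = ½·(1·(-13/6−(11/2)) + (9/2)·(11/2−(-5)) + 12·(-5−(-13/6))) = ½·(-23/3 + 189/4 − 34) = 67/24, so the Y-coordinate is 1/3.
[XYW] = ½·(1·(-7−(-13/6)) + (1/2)·(-13/6−(-5)) + (9/2)·(-5−(-7))) = ½·(-29/6 + 17/12 + 9) = 67/24, so the Z-coordinate is 1/3.
Check: 1/3 + 1/3 + 1/3 = 1.

(1/3, 1/3, 1/3)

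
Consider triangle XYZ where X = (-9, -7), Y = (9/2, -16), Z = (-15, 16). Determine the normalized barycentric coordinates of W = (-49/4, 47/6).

Signed area of the reference triangle: [XYZ] = ½·((-9)·(-16−16) + (9/2)·(16−(-7)) + (-15)·(-7−(-16))) = ½·(288 + 207/2 − 135) = 513/4.
[WYZ] = ½·((-49/4)·(-16−16) + (9/2)·(16−(47/6)) + (-15)·(47/6−(-16))) = ½·(392 + 147/4 − 715/2) = 285/8, so the X-coordinate is (285/8)/(513/4) = 5/18.
[XWZ] = ½·((-9)·(47/6−16) + (-49/4)·(16−(-7)) + (-15)·(-7−(47/6))) = ½·(147/2 − 1127/4 + 445/2) = 57/8, so the Y-coordinate is 1/18.
[XYW] = ½·((-9)·(-16−(47/6)) + (9/2)·(47/6−(-7)) + (-49/4)·(-7−(-16))) = ½·(429/2 + 267/4 − 441/4) = 171/2, so the Z-coordinate is 2/3.

(5/18, 1/18, 2/3)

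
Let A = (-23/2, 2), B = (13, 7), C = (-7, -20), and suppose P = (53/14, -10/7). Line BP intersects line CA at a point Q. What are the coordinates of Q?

(-17/2, -38/3)

Barycentric coordinates of P with respect to ABC: (1/7, 4/7, 2/7).
On side CA the B-coordinate is zero; dropping P's B-weight 4/7 and renormalizing the remaining 2/7 : 1/7 gives weights 2/3, 1/3 on C, A.
Q = (2/3)·(-7, -20) + (1/3)·(-23/2, 2) = (-17/2, -38/3).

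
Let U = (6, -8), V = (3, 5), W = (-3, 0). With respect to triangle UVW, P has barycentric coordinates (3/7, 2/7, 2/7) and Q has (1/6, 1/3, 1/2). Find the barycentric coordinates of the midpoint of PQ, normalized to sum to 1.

(25/84, 13/42, 11/28)

Since both coordinate triples sum to 1, the midpoint's barycentrics are the componentwise average.
(3/7+1/6)/2 = 25/84; similarly 13/42 and 11/28.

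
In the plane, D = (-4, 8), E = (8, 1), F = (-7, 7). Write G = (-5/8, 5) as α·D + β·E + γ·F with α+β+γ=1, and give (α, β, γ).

(1/4, 3/8, 3/8)

Signed area of the reference triangle: [DEF] = ½·((-4)·(1−7) + 8·(7−8) + (-7)·(8−1)) = ½·(24 − 8 − 49) = -33/2.
[GEF] = ½·((-5/8)·(1−7) + 8·(7−5) + (-7)·(5−1)) = ½·(15/4 + 16 − 28) = -33/8, so the D-coordinate is (-33/8)/(-33/2) = 1/4.
[DGF] = ½·((-4)·(5−7) + (-5/8)·(7−8) + (-7)·(8−5)) = ½·(8 + 5/8 − 21) = -99/16, so the E-coordinate is 3/8.
[DEG] = ½·((-4)·(1−5) + 8·(5−8) + (-5/8)·(8−1)) = ½·(16 − 24 − 35/8) = -99/16, so the F-coordinate is 3/8.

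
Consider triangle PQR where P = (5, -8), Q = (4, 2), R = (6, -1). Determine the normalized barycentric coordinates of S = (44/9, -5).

(2/3, 2/9, 1/9)

Signed area of the reference triangle: [PQR] = ½·(5·(2−(-1)) + 4·(-1−(-8)) + 6·(-8−2)) = ½·(15 + 28 − 60) = -17/2.
[SQR] = ½·((44/9)·(2−(-1)) + 4·(-1−(-5)) + 6·(-5−2)) = ½·(44/3 + 16 − 42) = -17/3, so the P-coordinate is (-17/3)/(-17/2) = 2/3.
[PSR] = ½·(5·(-5−(-1)) + (44/9)·(-1−(-8)) + 6·(-8−(-5))) = ½·(-20 + 308/9 − 18) = -17/9, so the Q-coordinate is 2/9.
[PQS] = ½·(5·(2−(-5)) + 4·(-5−(-8)) + (44/9)·(-8−2)) = ½·(35 + 12 − 440/9) = -17/18, so the R-coordinate is 1/9.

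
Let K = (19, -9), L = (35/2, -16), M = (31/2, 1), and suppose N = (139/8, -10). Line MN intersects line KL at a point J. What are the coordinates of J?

Barycentric coordinates of N with respect to KLM: (1/4, 1/2, 1/4).
On side KL the M-coordinate is zero; dropping N's M-weight 1/4 and renormalizing the remaining 1/4 : 1/2 gives weights 1/3, 2/3 on K, L.
J = (1/3)·(19, -9) + (2/3)·(35/2, -16) = (18, -41/3).

(18, -41/3)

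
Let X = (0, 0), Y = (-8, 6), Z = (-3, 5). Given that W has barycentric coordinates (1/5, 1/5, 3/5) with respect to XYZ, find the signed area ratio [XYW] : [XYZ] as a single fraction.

3/5

The signed ratio [XYW]/[XYZ] equals the barycentric coordinate of W at vertex Z, which is 3/5.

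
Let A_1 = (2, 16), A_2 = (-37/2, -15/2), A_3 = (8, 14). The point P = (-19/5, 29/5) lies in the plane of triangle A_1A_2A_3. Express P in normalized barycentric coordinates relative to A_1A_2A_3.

(1/5, 2/5, 2/5)

Signed area of the reference triangle: [A_1A_2A_3] = ½·(2·(-15/2−14) + (-37/2)·(14−16) + 8·(16−(-15/2))) = ½·(-43 + 37 + 188) = 91.
[PA_2A_3] = ½·((-19/5)·(-15/2−14) + (-37/2)·(14−(29/5)) + 8·(29/5−(-15/2))) = ½·(817/10 − 1517/10 + 532/5) = 91/5, so the A_1-coordinate is (91/5)/91 = 1/5.
[A_1PA_3] = ½·(2·(29/5−14) + (-19/5)·(14−16) + 8·(16−(29/5))) = ½·(-82/5 + 38/5 + 408/5) = 182/5, so the A_2-coordinate is 2/5.
[A_1A_2P] = ½·(2·(-15/2−(29/5)) + (-37/2)·(29/5−16) + (-19/5)·(16−(-15/2))) = ½·(-133/5 + 1887/10 − 893/10) = 182/5, so the A_3-coordinate is 2/5.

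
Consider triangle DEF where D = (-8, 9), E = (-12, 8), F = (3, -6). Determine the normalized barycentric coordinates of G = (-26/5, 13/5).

Signed area of the reference triangle: [DEF] = ½·((-8)·(8−(-6)) + (-12)·(-6−9) + 3·(9−8)) = ½·(-112 + 180 + 3) = 71/2.
[GEF] = ½·((-26/5)·(8−(-6)) + (-12)·(-6−(13/5)) + 3·(13/5−8)) = ½·(-364/5 + 516/5 − 81/5) = 71/10, so the D-coordinate is (71/10)/(71/2) = 1/5.
[DGF] = ½·((-8)·(13/5−(-6)) + (-26/5)·(-6−9) + 3·(9−(13/5))) = ½·(-344/5 + 78 + 96/5) = 71/5, so the E-coordinate is 2/5.
[DEG] = ½·((-8)·(8−(13/5)) + (-12)·(13/5−9) + (-26/5)·(9−8)) = ½·(-216/5 + 384/5 − 26/5) = 71/5, so the F-coordinate is 2/5.

(1/5, 2/5, 2/5)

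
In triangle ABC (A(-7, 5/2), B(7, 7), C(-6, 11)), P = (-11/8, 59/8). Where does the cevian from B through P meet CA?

(-32/5, 38/5)

Barycentric coordinates of P with respect to ABC: (1/4, 3/8, 3/8).
On side CA the B-coordinate is zero; dropping P's B-weight 3/8 and renormalizing the remaining 3/8 : 1/4 gives weights 3/5, 2/5 on C, A.
Q = (3/5)·(-6, 11) + (2/5)·(-7, 5/2) = (-32/5, 38/5).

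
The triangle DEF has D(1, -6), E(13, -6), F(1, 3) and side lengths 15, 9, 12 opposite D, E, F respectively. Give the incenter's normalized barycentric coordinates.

The incenter has barycentric coordinates proportional to the opposite side lengths: (15 : 9 : 12).
Normalizing by 15+9+12 = 36 gives (5/12, 1/4, 1/3).

(5/12, 1/4, 1/3)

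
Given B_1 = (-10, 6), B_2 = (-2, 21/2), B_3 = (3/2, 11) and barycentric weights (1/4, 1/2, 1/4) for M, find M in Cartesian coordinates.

(-25/8, 19/2)

M = (1/4)·B_1 + (1/2)·B_2 + (1/4)·B_3.
x-coordinate: (1/4)·(-10) + (1/2)·(-2) + (1/4)·(3/2) = -25/8.
y-coordinate: (1/4)·6 + (1/2)·(21/2) + (1/4)·11 = 19/2.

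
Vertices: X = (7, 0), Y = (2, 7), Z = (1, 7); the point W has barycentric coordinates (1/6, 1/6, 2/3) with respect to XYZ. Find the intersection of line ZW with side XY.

Line ZW meets XY where the Z-coordinate vanishes; zeroing W's Z-weight and renormalizing leaves X, Y-weights 1/6 : 1/6 → (1/2, 1/2).
So V = (1/2)·X + (1/2)·Y = (9/2, 7/2).

(9/2, 7/2)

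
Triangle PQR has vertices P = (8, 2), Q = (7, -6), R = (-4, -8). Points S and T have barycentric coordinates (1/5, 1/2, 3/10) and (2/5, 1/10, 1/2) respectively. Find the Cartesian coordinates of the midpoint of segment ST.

(29/10, -22/5)

Barycentric coordinates of the midpoint are the average: (3/10, 3/10, 2/5).
Converting: (3/10)·P + (3/10)·Q + (2/5)·R = (29/10, -22/5).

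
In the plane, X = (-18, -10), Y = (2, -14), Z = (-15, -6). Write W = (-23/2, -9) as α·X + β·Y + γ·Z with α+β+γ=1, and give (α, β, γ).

(1/4, 1/4, 1/2)

Signed area of the reference triangle: [XYZ] = ½·((-18)·(-14−(-6)) + 2·(-6−(-10)) + (-15)·(-10−(-14))) = ½·(144 + 8 − 60) = 46.
[WYZ] = ½·((-23/2)·(-14−(-6)) + 2·(-6−(-9)) + (-15)·(-9−(-14))) = ½·(92 + 6 − 75) = 23/2, so the X-coordinate is (23/2)/46 = 1/4.
[XWZ] = ½·((-18)·(-9−(-6)) + (-23/2)·(-6−(-10)) + (-15)·(-10−(-9))) = ½·(54 − 46 + 15) = 23/2, so the Y-coordinate is 1/4.
[XYW] = ½·((-18)·(-14−(-9)) + 2·(-9−(-10)) + (-23/2)·(-10−(-14))) = ½·(90 + 2 − 46) = 23, so the Z-coordinate is 1/2.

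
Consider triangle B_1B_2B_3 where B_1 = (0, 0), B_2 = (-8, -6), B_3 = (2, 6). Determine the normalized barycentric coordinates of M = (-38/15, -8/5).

Signed area of the reference triangle: [B_1B_2B_3] = ½·(0·(-6−6) + (-8)·(6−0) + 2·(0−(-6))) = ½·(0 − 48 + 12) = -18.
[MB_2B_3] = ½·((-38/15)·(-6−6) + (-8)·(6−(-8/5)) + 2·(-8/5−(-6))) = ½·(152/5 − 304/5 + 44/5) = -54/5, so the B_1-coordinate is (-54/5)/(-18) = 3/5.
[B_1MB_3] = ½·(0·(-8/5−6) + (-38/15)·(6−0) + 2·(0−(-8/5))) = ½·(0 − 76/5 + 16/5) = -6, so the B_2-coordinate is 1/3.
[B_1B_2M] = ½·(0·(-6−(-8/5)) + (-8)·(-8/5−0) + (-38/15)·(0−(-6))) = ½·(0 + 64/5 − 76/5) = -6/5, so the B_3-coordinate is 1/15.
Check: 3/5 + 1/3 + 1/15 = 1.

(3/5, 1/3, 1/15)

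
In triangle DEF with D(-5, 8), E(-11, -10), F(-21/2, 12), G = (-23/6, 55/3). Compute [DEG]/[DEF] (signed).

1/3

[DEF] = ½·((-5)·(-10−12) + (-11)·(12−8) + (-21/2)·(8−(-10))) = ½·(110 − 44 − 189) = -123/2.
[DEG] = ½·((-5)·(-10−(55/3)) + (-11)·(55/3−8) + (-23/6)·(8−(-10))) = ½·(425/3 − 341/3 − 69) = -41/2, so the ratio is (-41/2)/(-123/2) = 1/3.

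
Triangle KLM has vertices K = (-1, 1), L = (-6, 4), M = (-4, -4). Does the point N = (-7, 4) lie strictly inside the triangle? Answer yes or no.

no

Barycentric coordinates of N: (-4/17, 39/34, 3/34).
The three coordinates are negative, positive, positive; a point is interior exactly when all three are positive.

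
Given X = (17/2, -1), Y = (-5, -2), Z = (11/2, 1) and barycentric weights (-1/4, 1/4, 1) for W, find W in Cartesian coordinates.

W = (-1/4)·X + (1/4)·Y + 1·Z.
x-coordinate: (-1/4)·(17/2) + (1/4)·(-5) + 1·(11/2) = 17/8.
y-coordinate: (-1/4)·(-1) + (1/4)·(-2) + 1·1 = 3/4.

(17/8, 3/4)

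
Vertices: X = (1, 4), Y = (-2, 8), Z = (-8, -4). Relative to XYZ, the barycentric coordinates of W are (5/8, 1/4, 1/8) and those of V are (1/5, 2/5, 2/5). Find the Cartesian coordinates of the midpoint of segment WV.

(-187/80, 16/5)

Barycentric coordinates of the midpoint are the average: (33/80, 13/40, 21/80).
Converting: (33/80)·X + (13/40)·Y + (21/80)·Z = (-187/80, 16/5).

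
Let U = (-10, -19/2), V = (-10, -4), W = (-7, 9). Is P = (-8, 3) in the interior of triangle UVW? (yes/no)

Barycentric coordinates of P: (10/33, 1/33, 2/3).
The three coordinates are positive, positive, positive; a point is interior exactly when all three are positive.

yes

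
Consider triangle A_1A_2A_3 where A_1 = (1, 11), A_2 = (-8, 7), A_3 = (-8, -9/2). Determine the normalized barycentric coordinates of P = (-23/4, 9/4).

Signed area of the reference triangle: [A_1A_2A_3] = ½·(1·(7−(-9/2)) + (-8)·(-9/2−11) + (-8)·(11−7)) = ½·(23/2 + 124 − 32) = 207/4.
[PA_2A_3] = ½·((-23/4)·(7−(-9/2)) + (-8)·(-9/2−(9/4)) + (-8)·(9/4−7)) = ½·(-529/8 + 54 + 38) = 207/16, so the A_1-coordinate is (207/16)/(207/4) = 1/4.
[A_1PA_3] = ½·(1·(9/4−(-9/2)) + (-23/4)·(-9/2−11) + (-8)·(11−(9/4))) = ½·(27/4 + 713/8 − 70) = 207/16, so the A_2-coordinate is 1/4.
[A_1A_2P] = ½·(1·(7−(9/4)) + (-8)·(9/4−11) + (-23/4)·(11−7)) = ½·(19/4 + 70 − 23) = 207/8, so the A_3-coordinate is 1/2.

(1/4, 1/4, 1/2)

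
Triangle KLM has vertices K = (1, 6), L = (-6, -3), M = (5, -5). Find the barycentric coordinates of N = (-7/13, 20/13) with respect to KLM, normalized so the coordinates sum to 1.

Signed area of the reference triangle: [KLM] = ½·(1·(-3−(-5)) + (-6)·(-5−6) + 5·(6−(-3))) = ½·(2 + 66 + 45) = 113/2.
[NLM] = ½·((-7/13)·(-3−(-5)) + (-6)·(-5−(20/13)) + 5·(20/13−(-3))) = ½·(-14/13 + 510/13 + 295/13) = 791/26, so the K-coordinate is (791/26)/(113/2) = 7/13.
[KNM] = ½·(1·(20/13−(-5)) + (-7/13)·(-5−6) + 5·(6−(20/13))) = ½·(85/13 + 77/13 + 290/13) = 226/13, so the L-coordinate is 4/13.
[KLN] = ½·(1·(-3−(20/13)) + (-6)·(20/13−6) + (-7/13)·(6−(-3))) = ½·(-59/13 + 348/13 − 63/13) = 113/13, so the M-coordinate is 2/13.
Check: 7/13 + 4/13 + 2/13 = 1.

(7/13, 4/13, 2/13)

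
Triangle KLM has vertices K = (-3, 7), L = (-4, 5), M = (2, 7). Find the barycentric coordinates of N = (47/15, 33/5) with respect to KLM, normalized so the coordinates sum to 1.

(-7/15, 1/5, 19/15)

Signed area of the reference triangle: [KLM] = ½·((-3)·(5−7) + (-4)·(7−7) + 2·(7−5)) = ½·(6 + 0 + 4) = 5.
[NLM] = ½·((47/15)·(5−7) + (-4)·(7−(33/5)) + 2·(33/5−5)) = ½·(-94/15 − 8/5 + 16/5) = -7/3, so the K-coordinate is (-7/3)/5 = -7/15.
[KNM] = ½·((-3)·(33/5−7) + (47/15)·(7−7) + 2·(7−(33/5))) = ½·(6/5 + 0 + 4/5) = 1, so the L-coordinate is 1/5.
[KLN] = ½·((-3)·(5−(33/5)) + (-4)·(33/5−7) + (47/15)·(7−5)) = ½·(24/5 + 8/5 + 94/15) = 19/3, so the M-coordinate is 19/15.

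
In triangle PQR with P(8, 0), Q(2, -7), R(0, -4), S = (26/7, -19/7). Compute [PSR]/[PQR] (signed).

[PQR] = ½·(8·(-7−(-4)) + 2·(-4−0) + 0·(0−(-7))) = ½·(-24 − 8 + 0) = -16.
[PSR] = ½·(8·(-19/7−(-4)) + (26/7)·(-4−0) + 0·(0−(-19/7))) = ½·(72/7 − 104/7 + 0) = -16/7, so the ratio is (-16/7)/(-16) = 1/7.

1/7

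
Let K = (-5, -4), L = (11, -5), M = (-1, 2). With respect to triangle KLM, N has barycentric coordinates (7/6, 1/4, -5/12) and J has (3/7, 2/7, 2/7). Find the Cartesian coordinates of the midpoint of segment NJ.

(-41/42, -261/56)

Barycentric coordinates of the midpoint are the average: (67/84, 15/56, -11/168).
Converting: (67/84)·K + (15/56)·L + (-11/168)·M = (-41/42, -261/56).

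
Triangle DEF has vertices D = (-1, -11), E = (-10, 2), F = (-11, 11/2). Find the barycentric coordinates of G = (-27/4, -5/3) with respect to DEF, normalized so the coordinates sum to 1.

Signed area of the reference triangle: [DEF] = ½·((-1)·(2−(11/2)) + (-10)·(11/2−(-11)) + (-11)·(-11−2)) = ½·(7/2 − 165 + 143) = -37/4.
[GEF] = ½·((-27/4)·(2−(11/2)) + (-10)·(11/2−(-5/3)) + (-11)·(-5/3−2)) = ½·(189/8 − 215/3 + 121/3) = -185/48, so the D-coordinate is (-185/48)/(-37/4) = 5/12.
[DGF] = ½·((-1)·(-5/3−(11/2)) + (-27/4)·(11/2−(-11)) + (-11)·(-11−(-5/3))) = ½·(43/6 − 891/8 + 308/3) = -37/48, so the E-coordinate is 1/12.
[DEG] = ½·((-1)·(2−(-5/3)) + (-10)·(-5/3−(-11)) + (-27/4)·(-11−2)) = ½·(-11/3 − 280/3 + 351/4) = -37/8, so the F-coordinate is 1/2.
Check: 5/12 + 1/12 + 1/2 = 1.

(5/12, 1/12, 1/2)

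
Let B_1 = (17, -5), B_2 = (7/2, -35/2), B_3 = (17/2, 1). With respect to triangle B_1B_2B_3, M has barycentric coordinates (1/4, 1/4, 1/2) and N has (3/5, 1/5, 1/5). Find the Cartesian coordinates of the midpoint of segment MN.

Barycentric coordinates of the midpoint are the average: (17/40, 9/40, 7/20).
Converting: (17/40)·B_1 + (9/40)·B_2 + (7/20)·B_3 = (879/80, -457/80).

(879/80, -457/80)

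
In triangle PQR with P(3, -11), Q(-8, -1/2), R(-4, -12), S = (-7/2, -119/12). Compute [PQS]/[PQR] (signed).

2/3

[PQR] = ½·(3·(-1/2−(-12)) + (-8)·(-12−(-11)) + (-4)·(-11−(-1/2))) = ½·(69/2 + 8 + 42) = 169/4.
[PQS] = ½·(3·(-1/2−(-119/12)) + (-8)·(-119/12−(-11)) + (-7/2)·(-11−(-1/2))) = ½·(113/4 − 26/3 + 147/4) = 169/6, so the ratio is (169/6)/(169/4) = 2/3.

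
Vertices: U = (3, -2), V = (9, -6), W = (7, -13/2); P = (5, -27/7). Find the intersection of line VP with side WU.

Barycentric coordinates of P with respect to UVW: (4/7, 1/7, 2/7).
On side WU the V-coordinate is zero; dropping P's V-weight 1/7 and renormalizing the remaining 2/7 : 4/7 gives weights 1/3, 2/3 on W, U.
Q = (1/3)·(7, -13/2) + (2/3)·(3, -2) = (13/3, -7/2).

(13/3, -7/2)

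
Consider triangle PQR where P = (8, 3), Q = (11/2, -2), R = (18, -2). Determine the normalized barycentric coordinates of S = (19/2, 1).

(3/5, 1/5, 1/5)

Signed area of the reference triangle: [PQR] = ½·(8·(-2−(-2)) + (11/2)·(-2−3) + 18·(3−(-2))) = ½·(0 − 55/2 + 90) = 125/4.
[SQR] = ½·((19/2)·(-2−(-2)) + (11/2)·(-2−1) + 18·(1−(-2))) = ½·(0 − 33/2 + 54) = 75/4, so the P-coordinate is (75/4)/(125/4) = 3/5.
[PSR] = ½·(8·(1−(-2)) + (19/2)·(-2−3) + 18·(3−1)) = ½·(24 − 95/2 + 36) = 25/4, so the Q-coordinate is 1/5.
[PQS] = ½·(8·(-2−1) + (11/2)·(1−3) + (19/2)·(3−(-2))) = ½·(-24 − 11 + 95/2) = 25/4, so the R-coordinate is 1/5.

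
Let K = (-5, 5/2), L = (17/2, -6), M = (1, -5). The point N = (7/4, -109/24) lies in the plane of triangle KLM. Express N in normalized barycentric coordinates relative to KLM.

(1/12, 1/6, 3/4)

Signed area of the reference triangle: [KLM] = ½·((-5)·(-6−(-5)) + (17/2)·(-5−(5/2)) + 1·(5/2−(-6))) = ½·(5 − 255/4 + 17/2) = -201/8.
[NLM] = ½·((7/4)·(-6−(-5)) + (17/2)·(-5−(-109/24)) + 1·(-109/24−(-6))) = ½·(-7/4 − 187/48 + 35/24) = -67/32, so the K-coordinate is (-67/32)/(-201/8) = 1/12.
[KNM] = ½·((-5)·(-109/24−(-5)) + (7/4)·(-5−(5/2)) + 1·(5/2−(-109/24))) = ½·(-55/24 − 105/8 + 169/24) = -67/16, so the L-coordinate is 1/6.
[KLN] = ½·((-5)·(-6−(-109/24)) + (17/2)·(-109/24−(5/2)) + (7/4)·(5/2−(-6))) = ½·(175/24 − 2873/48 + 119/8) = -603/32, so the M-coordinate is 3/4.
Check: 1/12 + 1/6 + 3/4 = 1.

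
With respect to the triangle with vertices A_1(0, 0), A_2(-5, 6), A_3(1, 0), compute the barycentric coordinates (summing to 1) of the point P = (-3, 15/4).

Signed area of the reference triangle: [A_1A_2A_3] = ½·(0·(6−0) + (-5)·(0−0) + 1·(0−6)) = ½·(0 + 0 − 6) = -3.
[PA_2A_3] = ½·((-3)·(6−0) + (-5)·(0−(15/4)) + 1·(15/4−6)) = ½·(-18 + 75/4 − 9/4) = -3/4, so the A_1-coordinate is (-3/4)/(-3) = 1/4.
[A_1PA_3] = ½·(0·(15/4−0) + (-3)·(0−0) + 1·(0−(15/4))) = ½·(0 + 0 − 15/4) = -15/8, so the A_2-coordinate is 5/8.
[A_1A_2P] = ½·(0·(6−(15/4)) + (-5)·(15/4−0) + (-3)·(0−6)) = ½·(0 − 75/4 + 18) = -3/8, so the A_3-coordinate is 1/8.
Check: 1/4 + 5/8 + 1/8 = 1.

(1/4, 5/8, 1/8)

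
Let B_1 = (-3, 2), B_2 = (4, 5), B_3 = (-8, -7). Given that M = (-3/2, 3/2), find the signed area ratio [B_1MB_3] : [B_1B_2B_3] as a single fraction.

[B_1B_2B_3] = ½·((-3)·(5−(-7)) + 4·(-7−2) + (-8)·(2−5)) = ½·(-36 − 36 + 24) = -24.
[B_1MB_3] = ½·((-3)·(3/2−(-7)) + (-3/2)·(-7−2) + (-8)·(2−(3/2))) = ½·(-51/2 + 27/2 − 4) = -8, so the ratio is (-8)/(-24) = 1/3.

1/3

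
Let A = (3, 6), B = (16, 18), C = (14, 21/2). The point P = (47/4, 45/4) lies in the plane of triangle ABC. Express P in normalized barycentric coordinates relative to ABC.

(1/4, 1/4, 1/2)

Signed area of the reference triangle: [ABC] = ½·(3·(18−(21/2)) + 16·(21/2−6) + 14·(6−18)) = ½·(45/2 + 72 − 168) = -147/4.
[PBC] = ½·((47/4)·(18−(21/2)) + 16·(21/2−(45/4)) + 14·(45/4−18)) = ½·(705/8 − 12 − 189/2) = -147/16, so the A-coordinate is (-147/16)/(-147/4) = 1/4.
[APC] = ½·(3·(45/4−(21/2)) + (47/4)·(21/2−6) + 14·(6−(45/4))) = ½·(9/4 + 423/8 − 147/2) = -147/16, so the B-coordinate is 1/4.
[ABP] = ½·(3·(18−(45/4)) + 16·(45/4−6) + (47/4)·(6−18)) = ½·(81/4 + 84 − 141) = -147/8, so the C-coordinate is 1/2.
Check: 1/4 + 1/4 + 1/2 = 1.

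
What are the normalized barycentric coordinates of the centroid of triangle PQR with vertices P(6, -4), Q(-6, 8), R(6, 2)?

The centroid is the average of the vertices, so each weight is 1/3.

(1/3, 1/3, 1/3)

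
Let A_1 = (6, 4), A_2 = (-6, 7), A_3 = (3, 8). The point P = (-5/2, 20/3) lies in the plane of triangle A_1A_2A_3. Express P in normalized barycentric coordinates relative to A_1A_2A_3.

(1/6, 2/3, 1/6)

Signed area of the reference triangle: [A_1A_2A_3] = ½·(6·(7−8) + (-6)·(8−4) + 3·(4−7)) = ½·(-6 − 24 − 9) = -39/2.
[PA_2A_3] = ½·((-5/2)·(7−8) + (-6)·(8−(20/3)) + 3·(20/3−7)) = ½·(5/2 − 8 − 1) = -13/4, so the A_1-coordinate is (-13/4)/(-39/2) = 1/6.
[A_1PA_3] = ½·(6·(20/3−8) + (-5/2)·(8−4) + 3·(4−(20/3))) = ½·(-8 − 10 − 8) = -13, so the A_2-coordinate is 2/3.
[A_1A_2P] = ½·(6·(7−(20/3)) + (-6)·(20/3−4) + (-5/2)·(4−7)) = ½·(2 − 16 + 15/2) = -13/4, so the A_3-coordinate is 1/6.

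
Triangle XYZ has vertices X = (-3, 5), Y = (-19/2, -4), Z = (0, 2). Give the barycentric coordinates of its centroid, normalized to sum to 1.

(1/3, 1/3, 1/3)

The centroid is the average of the vertices, so each weight is 1/3.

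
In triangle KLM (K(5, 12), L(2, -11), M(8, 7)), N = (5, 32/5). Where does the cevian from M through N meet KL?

Barycentric coordinates of N with respect to KLM: (3/5, 1/5, 1/5).
On side KL the M-coordinate is zero; dropping N's M-weight 1/5 and renormalizing the remaining 3/5 : 1/5 gives weights 3/4, 1/4 on K, L.
J = (3/4)·(5, 12) + (1/4)·(2, -11) = (17/4, 25/4).

(17/4, 25/4)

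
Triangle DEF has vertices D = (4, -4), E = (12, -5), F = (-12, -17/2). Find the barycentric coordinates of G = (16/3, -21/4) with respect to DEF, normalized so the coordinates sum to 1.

(1/3, 1/2, 1/6)

Signed area of the reference triangle: [DEF] = ½·(4·(-5−(-17/2)) + 12·(-17/2−(-4)) + (-12)·(-4−(-5))) = ½·(14 − 54 − 12) = -26.
[GEF] = ½·((16/3)·(-5−(-17/2)) + 12·(-17/2−(-21/4)) + (-12)·(-21/4−(-5))) = ½·(56/3 − 39 + 3) = -26/3, so the D-coordinate is (-26/3)/(-26) = 1/3.
[DGF] = ½·(4·(-21/4−(-17/2)) + (16/3)·(-17/2−(-4)) + (-12)·(-4−(-21/4))) = ½·(13 − 24 − 15) = -13, so the E-coordinate is 1/2.
[DEG] = ½·(4·(-5−(-21/4)) + 12·(-21/4−(-4)) + (16/3)·(-4−(-5))) = ½·(1 − 15 + 16/3) = -13/3, so the F-coordinate is 1/6.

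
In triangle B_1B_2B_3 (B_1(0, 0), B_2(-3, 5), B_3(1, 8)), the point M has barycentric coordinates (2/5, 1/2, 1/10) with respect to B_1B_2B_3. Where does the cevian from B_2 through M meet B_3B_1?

Line B_2M meets B_3B_1 where the B_2-coordinate vanishes; zeroing M's B_2-weight and renormalizing leaves B_3, B_1-weights 1/10 : 2/5 → (1/5, 4/5).
So N = (1/5)·B_3 + (4/5)·B_1 = (1/5, 8/5).

(1/5, 8/5)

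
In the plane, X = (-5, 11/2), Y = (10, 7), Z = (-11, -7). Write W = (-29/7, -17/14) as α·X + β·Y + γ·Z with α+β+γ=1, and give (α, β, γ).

(1/7, 2/7, 4/7)

Signed area of the reference triangle: [XYZ] = ½·((-5)·(7−(-7)) + 10·(-7−(11/2)) + (-11)·(11/2−7)) = ½·(-70 − 125 + 33/2) = -357/4.
[WYZ] = ½·((-29/7)·(7−(-7)) + 10·(-7−(-17/14)) + (-11)·(-17/14−7)) = ½·(-58 − 405/7 + 1265/14) = -51/4, so the X-coordinate is (-51/4)/(-357/4) = 1/7.
[XWZ] = ½·((-5)·(-17/14−(-7)) + (-29/7)·(-7−(11/2)) + (-11)·(11/2−(-17/14))) = ½·(-405/14 + 725/14 − 517/7) = -51/2, so the Y-coordinate is 2/7.
[XYW] = ½·((-5)·(7−(-17/14)) + 10·(-17/14−(11/2)) + (-29/7)·(11/2−7)) = ½·(-575/14 − 470/7 + 87/14) = -51, so the Z-coordinate is 4/7.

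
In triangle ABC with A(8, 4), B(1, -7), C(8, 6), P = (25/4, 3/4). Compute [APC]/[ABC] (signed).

[ABC] = ½·(8·(-7−6) + 1·(6−4) + 8·(4−(-7))) = ½·(-104 + 2 + 88) = -7.
[APC] = ½·(8·(3/4−6) + (25/4)·(6−4) + 8·(4−(3/4))) = ½·(-42 + 25/2 + 26) = -7/4, so the ratio is (-7/4)/(-7) = 1/4.

1/4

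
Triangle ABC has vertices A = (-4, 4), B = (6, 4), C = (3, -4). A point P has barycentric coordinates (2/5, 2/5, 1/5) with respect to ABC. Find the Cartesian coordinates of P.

(7/5, 12/5)

P = (2/5)·A + (2/5)·B + (1/5)·C.
x-coordinate: (2/5)·(-4) + (2/5)·6 + (1/5)·3 = 7/5.
y-coordinate: (2/5)·4 + (2/5)·4 + (1/5)·(-4) = 12/5.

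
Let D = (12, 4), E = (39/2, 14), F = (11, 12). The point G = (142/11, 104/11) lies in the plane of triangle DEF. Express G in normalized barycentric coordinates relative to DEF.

Signed area of the reference triangle: [DEF] = ½·(12·(14−12) + (39/2)·(12−4) + 11·(4−14)) = ½·(24 + 156 − 110) = 35.
[GEF] = ½·((142/11)·(14−12) + (39/2)·(12−(104/11)) + 11·(104/11−14)) = ½·(284/11 + 546/11 − 50) = 140/11, so the D-coordinate is (140/11)/35 = 4/11.
[DGF] = ½·(12·(104/11−12) + (142/11)·(12−4) + 11·(4−(104/11))) = ½·(-336/11 + 1136/11 − 60) = 70/11, so the E-coordinate is 2/11.
[DEG] = ½·(12·(14−(104/11)) + (39/2)·(104/11−4) + (142/11)·(4−14)) = ½·(600/11 + 1170/11 − 1420/11) = 175/11, so the F-coordinate is 5/11.
Check: 4/11 + 2/11 + 5/11 = 1.

(4/11, 2/11, 5/11)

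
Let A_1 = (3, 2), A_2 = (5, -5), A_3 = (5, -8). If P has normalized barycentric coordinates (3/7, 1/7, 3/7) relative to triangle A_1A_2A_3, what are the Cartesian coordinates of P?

P = (3/7)·A_1 + (1/7)·A_2 + (3/7)·A_3.
x-coordinate: (3/7)·3 + (1/7)·5 + (3/7)·5 = 29/7.
y-coordinate: (3/7)·2 + (1/7)·(-5) + (3/7)·(-8) = -23/7.

(29/7, -23/7)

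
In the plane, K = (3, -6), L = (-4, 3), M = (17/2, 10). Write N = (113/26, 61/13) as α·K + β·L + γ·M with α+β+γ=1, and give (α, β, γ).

(3/13, 3/13, 7/13)

Signed area of the reference triangle: [KLM] = ½·(3·(3−10) + (-4)·(10−(-6)) + (17/2)·(-6−3)) = ½·(-21 − 64 − 153/2) = -323/4.
[NLM] = ½·((113/26)·(3−10) + (-4)·(10−(61/13)) + (17/2)·(61/13−3)) = ½·(-791/26 − 276/13 + 187/13) = -969/52, so the K-coordinate is (-969/52)/(-323/4) = 3/13.
[KNM] = ½·(3·(61/13−10) + (113/26)·(10−(-6)) + (17/2)·(-6−(61/13))) = ½·(-207/13 + 904/13 − 2363/26) = -969/52, so the L-coordinate is 3/13.
[KLN] = ½·(3·(3−(61/13)) + (-4)·(61/13−(-6)) + (113/26)·(-6−3)) = ½·(-66/13 − 556/13 − 1017/26) = -2261/52, so the M-coordinate is 7/13.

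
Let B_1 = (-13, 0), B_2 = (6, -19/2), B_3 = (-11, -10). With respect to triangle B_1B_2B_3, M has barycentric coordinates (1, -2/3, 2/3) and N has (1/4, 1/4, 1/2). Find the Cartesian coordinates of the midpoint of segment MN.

(-379/24, -185/48)

Barycentric coordinates of the midpoint are the average: (5/8, -5/24, 7/12).
Converting: (5/8)·B_1 + (-5/24)·B_2 + (7/12)·B_3 = (-379/24, -185/48).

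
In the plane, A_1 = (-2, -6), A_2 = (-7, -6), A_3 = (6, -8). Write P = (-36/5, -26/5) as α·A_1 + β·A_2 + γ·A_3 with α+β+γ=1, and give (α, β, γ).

(1, 2/5, -2/5)

Signed area of the reference triangle: [A_1A_2A_3] = ½·((-2)·(-6−(-8)) + (-7)·(-8−(-6)) + 6·(-6−(-6))) = ½·(-4 + 14 + 0) = 5.
[PA_2A_3] = ½·((-36/5)·(-6−(-8)) + (-7)·(-8−(-26/5)) + 6·(-26/5−(-6))) = ½·(-72/5 + 98/5 + 24/5) = 5, so the A_1-coordinate is 5/5 = 1.
[A_1PA_3] = ½·((-2)·(-26/5−(-8)) + (-36/5)·(-8−(-6)) + 6·(-6−(-26/5))) = ½·(-28/5 + 72/5 − 24/5) = 2, so the A_2-coordinate is 2/5.
[A_1A_2P] = ½·((-2)·(-6−(-26/5)) + (-7)·(-26/5−(-6)) + (-36/5)·(-6−(-6))) = ½·(8/5 − 28/5 + 0) = -2, so the A_3-coordinate is -2/5.
Check: 1 + 2/5 − 2/5 = 1.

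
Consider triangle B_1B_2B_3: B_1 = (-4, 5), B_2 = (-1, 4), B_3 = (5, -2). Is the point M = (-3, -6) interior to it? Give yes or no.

Barycentric coordinates of M: (6, -23/3, 8/3).
The three coordinates are positive, negative, positive; a point is interior exactly when all three are positive.

no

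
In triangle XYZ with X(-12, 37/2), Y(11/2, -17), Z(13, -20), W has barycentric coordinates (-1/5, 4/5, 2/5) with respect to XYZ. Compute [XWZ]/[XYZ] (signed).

4/5

The signed ratio [XWZ]/[XYZ] equals the barycentric coordinate of W at vertex Y, which is 4/5.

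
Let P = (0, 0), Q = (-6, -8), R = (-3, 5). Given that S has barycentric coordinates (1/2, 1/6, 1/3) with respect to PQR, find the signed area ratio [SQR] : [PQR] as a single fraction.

1/2

The signed ratio [SQR]/[PQR] equals the barycentric coordinate of S at vertex P, which is 1/2.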